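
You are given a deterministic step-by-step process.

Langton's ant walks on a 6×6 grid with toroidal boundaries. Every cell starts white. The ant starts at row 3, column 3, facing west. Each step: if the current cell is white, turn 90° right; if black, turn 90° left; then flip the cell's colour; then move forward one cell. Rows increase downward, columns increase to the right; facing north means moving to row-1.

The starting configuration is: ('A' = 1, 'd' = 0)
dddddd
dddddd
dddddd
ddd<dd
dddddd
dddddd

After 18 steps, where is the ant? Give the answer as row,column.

4,4

k=0  dddddd
dddddd
dddddd
ddd<dd
dddddd
dddddd
k=1  dddddd
dddddd
ddd^dd
dddAdd
dddddd
dddddd
k=2  dddddd
dddddd
dddA>d
dddAdd
dddddd
dddddd
k=3  dddddd
dddddd
dddAAd
dddAvd
dddddd
dddddd
k=4  dddddd
dddddd
dddAAd
ddd<Ad
dddddd
dddddd
k=5  dddddd
dddddd
dddAAd
ddddAd
dddvdd
dddddd
k=6  dddddd
dddddd
dddAAd
ddddAd
dd<Add
dddddd
k=7  dddddd
dddddd
dddAAd
dd^dAd
ddAAdd
dddddd
k=8  dddddd
dddddd
dddAAd
ddA>Ad
ddAAdd
dddddd
k=9  dddddd
dddddd
dddAAd
ddAAAd
ddAvdd
dddddd
k=10  dddddd
dddddd
dddAAd
ddAAAd
ddAd>d
dddddd
k=11  dddddd
dddddd
dddAAd
ddAAAd
ddAdAd
ddddvd
k=12  dddddd
dddddd
dddAAd
ddAAAd
ddAdAd
ddd<Ad
k=13  dddddd
dddddd
dddAAd
ddAAAd
ddA^Ad
dddAAd
k=14  dddddd
dddddd
dddAAd
ddAAAd
ddAA>d
dddAAd
k=15  dddddd
dddddd
dddAAd
ddAA^d
ddAAdd
dddAAd
k=16  dddddd
dddddd
dddAAd
ddA<dd
ddAAdd
dddAAd
k=17  dddddd
dddddd
dddAAd
ddAddd
ddAvdd
dddAAd
k=18  dddddd
dddddd
dddAAd
ddAddd
ddAd>d
dddAAd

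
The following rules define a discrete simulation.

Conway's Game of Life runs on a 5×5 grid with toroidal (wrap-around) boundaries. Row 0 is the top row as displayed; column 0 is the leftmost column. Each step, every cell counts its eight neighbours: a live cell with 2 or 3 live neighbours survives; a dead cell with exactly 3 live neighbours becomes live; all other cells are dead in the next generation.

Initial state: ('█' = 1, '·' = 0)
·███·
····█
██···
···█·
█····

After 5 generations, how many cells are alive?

6

t=0: ·███·
····█
██···
···█·
█····
t=1: █████
···██
█···█
██··█
·█·██
t=2: ·█···
·····
·█···
·██··
·····
t=3: ·····
·····
·██··
·██··
·██··
t=4: ·····
·····
·██··
█··█·
·██··
t=5: ·····
·····
·██··
█··█·
·██··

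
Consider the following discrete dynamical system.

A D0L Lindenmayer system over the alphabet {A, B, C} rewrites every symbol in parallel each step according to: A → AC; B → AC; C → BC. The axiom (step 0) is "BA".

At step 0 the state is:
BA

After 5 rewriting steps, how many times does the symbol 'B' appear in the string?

t=0: BA
t=1: ACAC
t=2: ACBCACBC
t=3: ACBCACBCACBCACBC
t=4: ACBCACBCACBCACBCACBCACBCACBCACBC
t=5: ACBCACBCACBCACBCACBCACBCACBCACBCACBCACBCACBCACBCACBCACBCACBCACBC

16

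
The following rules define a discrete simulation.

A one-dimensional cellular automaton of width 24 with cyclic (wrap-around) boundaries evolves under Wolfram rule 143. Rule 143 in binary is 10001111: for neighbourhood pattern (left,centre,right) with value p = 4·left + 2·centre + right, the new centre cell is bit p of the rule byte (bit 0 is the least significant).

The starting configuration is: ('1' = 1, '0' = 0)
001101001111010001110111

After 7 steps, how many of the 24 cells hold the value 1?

k=0  001101001111010001110111
k=1  011001011110010111100110
k=2  110011011100110111001100
k=3  100110011001100110011001
k=4  001100110011001100110011
k=5  011001100110011001100110
k=6  110011001100110011001100
k=7  100110011001100110011001

12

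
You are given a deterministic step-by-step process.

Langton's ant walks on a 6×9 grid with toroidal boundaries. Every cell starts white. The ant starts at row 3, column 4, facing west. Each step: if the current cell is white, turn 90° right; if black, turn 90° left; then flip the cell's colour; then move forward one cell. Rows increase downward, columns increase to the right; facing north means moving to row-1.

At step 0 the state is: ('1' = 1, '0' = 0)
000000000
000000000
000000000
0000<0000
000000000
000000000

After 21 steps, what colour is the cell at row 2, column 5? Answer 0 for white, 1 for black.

1

k=0  000000000
000000000
000000000
0000<0000
000000000
000000000
k=1  000000000
000000000
0000^0000
000010000
000000000
000000000
k=2  000000000
000000000
00001>000
000010000
000000000
000000000
k=3  000000000
000000000
000011000
00001v000
000000000
000000000
k=4  000000000
000000000
000011000
0000<1000
000000000
000000000
k=5  000000000
000000000
000011000
000001000
0000v0000
000000000
k=6  000000000
000000000
000011000
000001000
000<10000
000000000
k=7  000000000
000000000
000011000
000^01000
000110000
000000000
k=8  000000000
000000000
000011000
0001>1000
000110000
000000000
k=9  000000000
000000000
000011000
000111000
0001v0000
000000000
k=10  000000000
000000000
000011000
000111000
00010>000
000000000
k=11  000000000
000000000
000011000
000111000
000101000
00000v000
k=12  000000000
000000000
000011000
000111000
000101000
0000<1000
k=13  000000000
000000000
000011000
000111000
0001^1000
000011000
k=14  000000000
000000000
000011000
000111000
00011>000
000011000
k=15  000000000
000000000
000011000
00011^000
000110000
000011000
k=16  000000000
000000000
000011000
0001<0000
000110000
000011000
k=17  000000000
000000000
000011000
000100000
0001v0000
000011000
k=18  000000000
000000000
000011000
000100000
00010>000
000011000
k=19  000000000
000000000
000011000
000100000
000101000
00001v000
k=20  000000000
000000000
000011000
000100000
000101000
000010>00
k=21  000000v00
000000000
000011000
000100000
000101000
000010100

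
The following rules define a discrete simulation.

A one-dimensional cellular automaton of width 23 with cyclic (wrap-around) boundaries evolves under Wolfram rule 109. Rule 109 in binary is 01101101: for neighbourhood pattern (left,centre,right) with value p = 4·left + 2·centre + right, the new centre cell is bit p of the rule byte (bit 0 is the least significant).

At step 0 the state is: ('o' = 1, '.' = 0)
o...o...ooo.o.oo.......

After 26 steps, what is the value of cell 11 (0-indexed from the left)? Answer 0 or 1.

0) o...o...ooo.o.oo.......
1) o.o.o.o.o.oooooo.ooooo.
2) ooooooooooo....ooo...oo
3) ..........o.oo.o.o.o.o.
4) ooooooooo.oooooooooooo.
5) o.......ooo..........oo
6) o.ooooo.o.o.oooooooo.o.
7) ooo...ooooooo......oooo
8) ..o.o.o.....o.oooo.o...
9) o.ooooo.ooo.ooo..ooo.oo
10) ooo...ooo.ooo.o..o.ooo.
11) o.o.o.o.ooo.ooo..ooo.oo
12) ooooooooo.ooo.o..o.ooo.
13) o.......ooo.ooo..ooo.oo
14) o.ooooo.o.ooo.o..o.ooo.
15) ooo...ooooo.ooo..ooo.oo
16) ..o.o.o...ooo.o..o.ooo.
17) o.ooooo.o.o.ooo..ooo.o.
18) ooo...ooooooo.o..o.oooo
19) ..o.o.o.....ooo..ooo...
20) o.ooooo.ooo.o.o..o.o.oo
21) ooo...ooo.ooooo..ooooo.
22) o.o.o.o.ooo...o..o...oo
23) ooooooooo.o.o.o..o.o.o.
24) o.......ooooooo..oooooo
25) o.ooooo.o.....o..o.....
26) ooo...ooo.ooo.o..o.ooo.

1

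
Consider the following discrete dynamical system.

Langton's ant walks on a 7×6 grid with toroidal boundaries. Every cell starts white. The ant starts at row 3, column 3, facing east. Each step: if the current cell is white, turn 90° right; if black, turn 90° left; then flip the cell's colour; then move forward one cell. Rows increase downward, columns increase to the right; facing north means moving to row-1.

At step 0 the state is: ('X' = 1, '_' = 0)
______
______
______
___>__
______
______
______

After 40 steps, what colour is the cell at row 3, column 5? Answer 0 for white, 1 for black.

1

gen 0: ______
______
______
___>__
______
______
______
gen 1: ______
______
______
___X__
___v__
______
______
gen 2: ______
______
______
___X__
__<X__
______
______
gen 3: ______
______
______
__^X__
__XX__
______
______
gen 4: ______
______
______
__X>__
__XX__
______
______
gen 5: ______
______
___^__
__X___
__XX__
______
______
gen 6: ______
______
___X>_
__X___
__XX__
______
______
gen 7: ______
______
___XX_
__X_v_
__XX__
______
______
gen 8: ______
______
___XX_
__X<X_
__XX__
______
______
gen 9: ______
______
___^X_
__XXX_
__XX__
______
______
gen 10: ______
______
__<_X_
__XXX_
__XX__
______
______
gen 11: ______
__^___
__X_X_
__XXX_
__XX__
______
______
gen 12: ______
__X>__
__X_X_
__XXX_
__XX__
______
______
gen 13: ______
__XX__
__XvX_
__XXX_
__XX__
______
______
gen 14: ______
__XX__
__<XX_
__XXX_
__XX__
______
______
gen 15: ______
__XX__
___XX_
__vXX_
__XX__
______
______
gen 16: ______
__XX__
___XX_
___>X_
__XX__
______
______
gen 17: ______
__XX__
___^X_
____X_
__XX__
______
______
gen 18: ______
__XX__
__<_X_
____X_
__XX__
______
______
gen 19: ______
__^X__
__X_X_
____X_
__XX__
______
______
gen 20: ______
_<_X__
__X_X_
____X_
__XX__
______
______
gen 21: _^____
_X_X__
__X_X_
____X_
__XX__
______
______
gen 22: _X>___
_X_X__
__X_X_
____X_
__XX__
______
______
gen 23: _XX___
_XvX__
__X_X_
____X_
__XX__
______
______
gen 24: _XX___
_<XX__
__X_X_
____X_
__XX__
______
______
gen 25: _XX___
__XX__
_vX_X_
____X_
__XX__
______
______
gen 26: _XX___
__XX__
<XX_X_
____X_
__XX__
______
______
gen 27: _XX___
^_XX__
XXX_X_
____X_
__XX__
______
______
gen 28: _XX___
X>XX__
XXX_X_
____X_
__XX__
______
______
gen 29: _XX___
XXXX__
XvX_X_
____X_
__XX__
______
______
gen 30: _XX___
XXXX__
X_>_X_
____X_
__XX__
______
______
gen 31: _XX___
XX^X__
X___X_
____X_
__XX__
______
______
gen 32: _XX___
X<_X__
X___X_
____X_
__XX__
______
______
gen 33: _XX___
X__X__
Xv__X_
____X_
__XX__
______
______
gen 34: _XX___
X__X__
<X__X_
____X_
__XX__
______
______
gen 35: _XX___
X__X__
_X__X_
v___X_
__XX__
______
______
gen 36: _XX___
X__X__
_X__X_
X___X<
__XX__
______
______
gen 37: _XX___
X__X__
_X__X^
X___XX
__XX__
______
______
gen 38: _XX___
X__X__
>X__XX
X___XX
__XX__
______
______
gen 39: _XX___
X__X__
XX__XX
v___XX
__XX__
______
______
gen 40: _XX___
X__X__
XX__XX
_>__XX
__XX__
______
______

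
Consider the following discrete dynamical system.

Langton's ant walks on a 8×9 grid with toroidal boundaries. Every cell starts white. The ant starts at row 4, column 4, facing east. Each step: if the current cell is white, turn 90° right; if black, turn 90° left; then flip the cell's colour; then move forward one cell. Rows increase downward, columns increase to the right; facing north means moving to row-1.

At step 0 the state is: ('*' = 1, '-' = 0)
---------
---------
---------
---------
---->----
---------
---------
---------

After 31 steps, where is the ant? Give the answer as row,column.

0) ---------
---------
---------
---------
---->----
---------
---------
---------
1) ---------
---------
---------
---------
----*----
----v----
---------
---------
2) ---------
---------
---------
---------
----*----
---<*----
---------
---------
3) ---------
---------
---------
---------
---^*----
---**----
---------
---------
4) ---------
---------
---------
---------
---*>----
---**----
---------
---------
5) ---------
---------
---------
----^----
---*-----
---**----
---------
---------
6) ---------
---------
---------
----*>---
---*-----
---**----
---------
---------
7) ---------
---------
---------
----**---
---*-v---
---**----
---------
---------
8) ---------
---------
---------
----**---
---*<*---
---**----
---------
---------
9) ---------
---------
---------
----^*---
---***---
---**----
---------
---------
10) ---------
---------
---------
---<-*---
---***---
---**----
---------
---------
11) ---------
---------
---^-----
---*-*---
---***---
---**----
---------
---------
12) ---------
---------
---*>----
---*-*---
---***---
---**----
---------
---------
13) ---------
---------
---**----
---*v*---
---***---
---**----
---------
---------
14) ---------
---------
---**----
---<**---
---***---
---**----
---------
---------
15) ---------
---------
---**----
----**---
---v**---
---**----
---------
---------
16) ---------
---------
---**----
----**---
---->*---
---**----
---------
---------
17) ---------
---------
---**----
----^*---
-----*---
---**----
---------
---------
18) ---------
---------
---**----
---<-*---
-----*---
---**----
---------
---------
19) ---------
---------
---^*----
---*-*---
-----*---
---**----
---------
---------
20) ---------
---------
--<-*----
---*-*---
-----*---
---**----
---------
---------
21) ---------
--^------
--*-*----
---*-*---
-----*---
---**----
---------
---------
22) ---------
--*>-----
--*-*----
---*-*---
-----*---
---**----
---------
---------
23) ---------
--**-----
--*v*----
---*-*---
-----*---
---**----
---------
---------
24) ---------
--**-----
--<**----
---*-*---
-----*---
---**----
---------
---------
25) ---------
--**-----
---**----
--v*-*---
-----*---
---**----
---------
---------
26) ---------
--**-----
---**----
-<**-*---
-----*---
---**----
---------
---------
27) ---------
--**-----
-^-**----
-***-*---
-----*---
---**----
---------
---------
28) ---------
--**-----
-*>**----
-***-*---
-----*---
---**----
---------
---------
29) ---------
--**-----
-****----
-*v*-*---
-----*---
---**----
---------
---------
30) ---------
--**-----
-****----
-*->-*---
-----*---
---**----
---------
---------
31) ---------
--**-----
-**^*----
-*---*---
-----*---
---**----
---------
---------

2,3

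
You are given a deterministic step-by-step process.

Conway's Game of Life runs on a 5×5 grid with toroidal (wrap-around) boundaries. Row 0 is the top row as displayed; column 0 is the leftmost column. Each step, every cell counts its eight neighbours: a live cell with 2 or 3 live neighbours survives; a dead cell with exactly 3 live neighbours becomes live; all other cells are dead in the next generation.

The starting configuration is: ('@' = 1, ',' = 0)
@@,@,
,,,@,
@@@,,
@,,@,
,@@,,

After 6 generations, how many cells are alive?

t=0: @@,@,
,,,@,
@@@,,
@,,@,
,@@,,
t=1: @@,@@
,,,@,
@@@@,
@,,@@
,,,@,
t=2: @,,@,
,,,,,
@@,,,
@,,,,
,@,,,
t=3: ,,,,,
@@,,@
@@,,,
@,,,,
@@,,@
t=4: ,,,,,
,@,,@
,,,,,
,,,,,
@@,,@
t=5: ,@,,@
,,,,,
,,,,,
@,,,,
@,,,,
t=6: @,,,,
,,,,,
,,,,,
,,,,,
@@,,@

4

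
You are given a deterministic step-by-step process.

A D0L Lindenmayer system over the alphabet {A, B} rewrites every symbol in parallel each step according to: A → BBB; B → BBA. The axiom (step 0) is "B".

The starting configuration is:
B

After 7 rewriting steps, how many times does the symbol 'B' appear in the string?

1640

0) B
1) BBA
2) BBABBABBB
3) BBABBABBBBBABBABBBBBABBABBA
4) BBABBABBBBBABBABBBBBABBABBABBABBABBBBBABBABBBBBABBABBABBABBABBBBBABBABBBBBABBABBB
5) BBABBABBBBBABBABBBBBABBABBABBABBABBBBBABBABBBBBABBABBABBAB…ABBABBABBABBBBBABBABBBBBABBABBABBABBABBBBBABBABBBBBABBABBA  (len 243)
6) BBABBABBBBBABBABBBBBABBABBABBABBABBBBBABBABBBBBABBABBABBAB…ABBABBABBABBBBBABBABBBBBABBABBABBABBABBBBBABBABBBBBABBABBB  (len 729)
7) BBABBABBBBBABBABBBBBABBABBABBABBABBBBBABBABBBBBABBABBABBAB…ABBABBABBABBBBBABBABBBBBABBABBABBABBABBBBBABBABBBBBABBABBA  (len 2187)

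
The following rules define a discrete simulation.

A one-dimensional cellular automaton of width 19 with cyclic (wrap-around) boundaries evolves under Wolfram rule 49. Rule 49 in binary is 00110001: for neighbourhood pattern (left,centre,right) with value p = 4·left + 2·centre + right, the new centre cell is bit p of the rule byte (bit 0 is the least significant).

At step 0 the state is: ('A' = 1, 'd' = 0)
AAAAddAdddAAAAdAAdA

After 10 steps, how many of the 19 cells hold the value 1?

10

t=0: AAAAddAdddAAAAdAAdA
t=1: ddddAddAAdddddAddAd
t=2: AAAddAdddAAAAddAddA
t=3: dddAddAAdddddAddAdd
t=4: AAddAdddAAAAddAddAA
t=5: ddAddAAdddddAddAddd
t=6: AddAdddAAAAddAddAAA
t=7: dAddAAdddddAddAdddd
t=8: ddAdddAAAAddAddAAAA
t=9: AddAAdddddAddAddddd
t=10: dAdddAAAAddAddAAAAd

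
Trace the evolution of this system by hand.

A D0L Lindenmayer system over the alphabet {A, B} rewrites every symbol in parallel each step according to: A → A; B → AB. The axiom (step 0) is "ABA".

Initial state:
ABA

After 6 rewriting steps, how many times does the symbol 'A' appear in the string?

[0] ABA
[1] AABA
[2] AAABA
[3] AAAABA
[4] AAAAABA
[5] AAAAAABA
[6] AAAAAAABA

8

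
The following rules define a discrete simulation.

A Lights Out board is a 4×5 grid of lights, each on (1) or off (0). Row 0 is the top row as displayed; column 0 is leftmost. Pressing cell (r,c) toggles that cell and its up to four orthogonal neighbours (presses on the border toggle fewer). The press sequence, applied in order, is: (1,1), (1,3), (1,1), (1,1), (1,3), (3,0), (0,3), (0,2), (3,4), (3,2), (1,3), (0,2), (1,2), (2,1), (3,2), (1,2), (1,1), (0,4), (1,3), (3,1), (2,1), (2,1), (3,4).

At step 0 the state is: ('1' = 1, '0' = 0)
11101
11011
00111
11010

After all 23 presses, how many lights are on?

step 0: 11101
11011
00111
11010
step 1: 10101
00111
01111
11010
step 2: 10111
00000
01101
11010
step 3: 11111
11100
00101
11010
step 4: 10111
00000
01101
11010
step 5: 10101
00111
01111
11010
step 6: 10101
00111
11111
00010
step 7: 10010
00101
11111
00010
step 8: 11100
00001
11111
00010
step 9: 11100
00001
11110
00001
step 10: 11100
00001
11010
01111
step 11: 11110
00110
11000
01111
step 12: 10000
00010
11000
01111
step 13: 10100
01100
11100
01111
step 14: 10100
00100
00000
00111
step 15: 10100
00100
00100
01001
step 16: 10000
01010
00000
01001
step 17: 11000
10110
01000
01001
step 18: 11011
10111
01000
01001
step 19: 11001
10000
01010
01001
step 20: 11001
10000
00010
10101
step 21: 11001
11000
11110
11101
step 22: 11001
10000
00010
10101
step 23: 11001
10000
00011
10110

9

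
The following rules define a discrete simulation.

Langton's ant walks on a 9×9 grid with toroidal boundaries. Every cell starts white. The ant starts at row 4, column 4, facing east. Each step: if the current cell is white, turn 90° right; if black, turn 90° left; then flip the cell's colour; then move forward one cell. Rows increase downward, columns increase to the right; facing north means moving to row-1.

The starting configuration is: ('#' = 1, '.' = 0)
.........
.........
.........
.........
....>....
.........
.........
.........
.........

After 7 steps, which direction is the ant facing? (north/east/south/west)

k=0  .........
.........
.........
.........
....>....
.........
.........
.........
.........
k=1  .........
.........
.........
.........
....#....
....v....
.........
.........
.........
k=2  .........
.........
.........
.........
....#....
...<#....
.........
.........
.........
k=3  .........
.........
.........
.........
...^#....
...##....
.........
.........
.........
k=4  .........
.........
.........
.........
...#>....
...##....
.........
.........
.........
k=5  .........
.........
.........
....^....
...#.....
...##....
.........
.........
.........
k=6  .........
.........
.........
....#>...
...#.....
...##....
.........
.........
.........
k=7  .........
.........
.........
....##...
...#.v...
...##....
.........
.........
.........

south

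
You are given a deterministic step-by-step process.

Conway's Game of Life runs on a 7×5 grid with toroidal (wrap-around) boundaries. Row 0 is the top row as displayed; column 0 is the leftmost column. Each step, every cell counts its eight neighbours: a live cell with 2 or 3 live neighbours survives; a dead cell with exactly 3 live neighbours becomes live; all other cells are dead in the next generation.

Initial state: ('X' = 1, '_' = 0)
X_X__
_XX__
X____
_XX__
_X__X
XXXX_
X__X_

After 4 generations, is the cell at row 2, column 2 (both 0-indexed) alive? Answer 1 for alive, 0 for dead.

1

gen 0: X_X__
_XX__
X____
_XX__
_X__X
XXXX_
X__X_
gen 1: X_XXX
X_X__
X____
_XX__
____X
___X_
X__X_
gen 2: X_X__
X_X__
X_X__
XX___
__XX_
___X_
XX___
gen 3: X_X_X
X_XXX
X_X_X
X__XX
_XXXX
_X_XX
XXX_X
gen 4: _____
__X__
__X__
_____
_X___
_____
_____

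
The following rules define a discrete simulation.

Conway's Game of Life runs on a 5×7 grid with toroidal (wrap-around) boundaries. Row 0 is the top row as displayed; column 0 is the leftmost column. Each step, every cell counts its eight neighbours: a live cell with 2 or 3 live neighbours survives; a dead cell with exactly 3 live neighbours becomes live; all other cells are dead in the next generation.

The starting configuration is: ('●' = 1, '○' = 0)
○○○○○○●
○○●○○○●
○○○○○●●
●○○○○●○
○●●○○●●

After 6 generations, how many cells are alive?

t=0: ○○○○○○●
○○●○○○●
○○○○○●●
●○○○○●○
○●●○○●●
t=1: ○●●○○○●
●○○○○○●
●○○○○●○
●●○○●○○
○●○○○●○
t=2: ○●●○○●●
○○○○○●○
○○○○○●○
●●○○●●○
○○○○○●●
t=3: ●○○○●○○
○○○○●●○
○○○○○●○
●○○○●○○
○○●○○○○
t=4: ○○○●●●○
○○○○●●●
○○○○○●●
○○○○○○○
○●○●○○○
t=5: ○○●●○○●
○○○●○○○
○○○○●○●
○○○○○○○
○○●●○○○
t=6: ○○○○●○○
○○●●●●○
○○○○○○○
○○○●○○○
○○●●○○○

8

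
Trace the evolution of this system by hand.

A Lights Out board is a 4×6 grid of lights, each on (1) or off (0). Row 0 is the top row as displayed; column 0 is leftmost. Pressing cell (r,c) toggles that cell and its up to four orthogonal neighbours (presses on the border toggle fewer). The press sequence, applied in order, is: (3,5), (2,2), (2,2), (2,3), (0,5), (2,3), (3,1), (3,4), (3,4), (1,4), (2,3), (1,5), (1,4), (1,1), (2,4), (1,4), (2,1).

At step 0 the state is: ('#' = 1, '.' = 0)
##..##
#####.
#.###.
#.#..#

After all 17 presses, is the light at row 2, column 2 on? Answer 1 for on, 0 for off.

step 0: ##..##
#####.
#.###.
#.#..#
step 1: ##..##
#####.
#.####
#.#.#.
step 2: ##..##
##.##.
##..##
#...#.
step 3: ##..##
#####.
#.####
#.#.#.
step 4: ##..##
###.#.
#....#
#.###.
step 5: ##....
###.##
#....#
#.###.
step 6: ##....
######
#.####
#.#.#.
step 7: ##....
######
######
.#..#.
step 8: ##....
######
####.#
.#.#.#
step 9: ##....
######
######
.#..#.
step 10: ##..#.
###...
####.#
.#..#.
step 11: ##..#.
####..
##..##
.#.##.
step 12: ##..##
######
##..#.
.#.##.
step 13: ##...#
###...
##....
.#.##.
step 14: #....#
......
#.....
.#.##.
step 15: #....#
....#.
#..###
.#.#..
step 16: #...##
...#.#
#..#.#
.#.#..
step 17: #...##
.#.#.#
.###.#
...#..

1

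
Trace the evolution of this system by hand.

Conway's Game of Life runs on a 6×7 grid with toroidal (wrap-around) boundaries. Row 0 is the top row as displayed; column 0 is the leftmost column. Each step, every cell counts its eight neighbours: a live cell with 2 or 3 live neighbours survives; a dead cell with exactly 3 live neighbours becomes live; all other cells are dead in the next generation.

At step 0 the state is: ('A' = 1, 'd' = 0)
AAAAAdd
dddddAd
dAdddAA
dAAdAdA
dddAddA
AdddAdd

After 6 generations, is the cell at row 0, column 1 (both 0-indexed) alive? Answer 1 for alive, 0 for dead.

[0] AAAAAdd
dddddAd
dAdddAA
dAAdAdA
dddAddA
AdddAdd
[1] AAAAAAA
dddAdAd
dAAdAdA
dAAAAdA
dAAAAdA
AdddAAA
[2] dAAdddd
ddddddd
dAddddA
ddddddA
ddddddd
ddddddd
[3] ddddddd
AAAdddd
Adddddd
Adddddd
ddddddd
ddddddd
[4] dAddddd
AAddddd
AdddddA
ddddddd
ddddddd
ddddddd
[5] AAddddd
dAddddA
AAddddA
ddddddd
ddddddd
ddddddd
[6] AAddddd
ddAdddA
dAddddA
Adddddd
ddddddd
ddddddd

1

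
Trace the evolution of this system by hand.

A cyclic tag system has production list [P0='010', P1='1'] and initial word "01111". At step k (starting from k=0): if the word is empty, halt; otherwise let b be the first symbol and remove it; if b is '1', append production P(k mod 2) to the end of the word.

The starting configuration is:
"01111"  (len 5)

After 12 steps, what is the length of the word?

[0] "01111"  (len 5)
[1] "1111"  (len 4)
[2] "1111"  (len 4)
[3] "111010"  (len 6)
[4] "110101"  (len 6)
[5] "10101010"  (len 8)
[6] "01010101"  (len 8)
[7] "1010101"  (len 7)
[8] "0101011"  (len 7)
[9] "101011"  (len 6)
[10] "010111"  (len 6)
[11] "10111"  (len 5)
[12] "01111"  (len 5)

5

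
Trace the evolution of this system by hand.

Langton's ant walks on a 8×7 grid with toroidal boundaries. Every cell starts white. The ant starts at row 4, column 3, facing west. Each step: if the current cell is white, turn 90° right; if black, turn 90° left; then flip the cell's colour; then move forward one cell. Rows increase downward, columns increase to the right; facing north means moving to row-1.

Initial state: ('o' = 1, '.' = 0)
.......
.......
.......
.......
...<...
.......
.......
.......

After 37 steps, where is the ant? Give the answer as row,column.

t=0: .......
.......
.......
.......
...<...
.......
.......
.......
t=1: .......
.......
.......
...^...
...o...
.......
.......
.......
t=2: .......
.......
.......
...o>..
...o...
.......
.......
.......
t=3: .......
.......
.......
...oo..
...ov..
.......
.......
.......
t=4: .......
.......
.......
...oo..
...<o..
.......
.......
.......
t=5: .......
.......
.......
...oo..
....o..
...v...
.......
.......
t=6: .......
.......
.......
...oo..
....o..
..<o...
.......
.......
t=7: .......
.......
.......
...oo..
..^.o..
..oo...
.......
.......
t=8: .......
.......
.......
...oo..
..o>o..
..oo...
.......
.......
t=9: .......
.......
.......
...oo..
..ooo..
..ov...
.......
.......
t=10: .......
.......
.......
...oo..
..ooo..
..o.>..
.......
.......
t=11: .......
.......
.......
...oo..
..ooo..
..o.o..
....v..
.......
t=12: .......
.......
.......
...oo..
..ooo..
..o.o..
...<o..
.......
t=13: .......
.......
.......
...oo..
..ooo..
..o^o..
...oo..
.......
t=14: .......
.......
.......
...oo..
..ooo..
..oo>..
...oo..
.......
t=15: .......
.......
.......
...oo..
..oo^..
..oo...
...oo..
.......
t=16: .......
.......
.......
...oo..
..o<...
..oo...
...oo..
.......
t=17: .......
.......
.......
...oo..
..o....
..ov...
...oo..
.......
t=18: .......
.......
.......
...oo..
..o....
..o.>..
...oo..
.......
t=19: .......
.......
.......
...oo..
..o....
..o.o..
...ov..
.......
t=20: .......
.......
.......
...oo..
..o....
..o.o..
...o.>.
.......
t=21: .......
.......
.......
...oo..
..o....
..o.o..
...o.o.
.....v.
t=22: .......
.......
.......
...oo..
..o....
..o.o..
...o.o.
....<o.
t=23: .......
.......
.......
...oo..
..o....
..o.o..
...o^o.
....oo.
t=24: .......
.......
.......
...oo..
..o....
..o.o..
...oo>.
....oo.
t=25: .......
.......
.......
...oo..
..o....
..o.o^.
...oo..
....oo.
t=26: .......
.......
.......
...oo..
..o....
..o.oo>
...oo..
....oo.
t=27: .......
.......
.......
...oo..
..o....
..o.ooo
...oo.v
....oo.
t=28: .......
.......
.......
...oo..
..o....
..o.ooo
...oo<o
....oo.
t=29: .......
.......
.......
...oo..
..o....
..o.o^o
...oooo
....oo.
t=30: .......
.......
.......
...oo..
..o....
..o.<.o
...oooo
....oo.
t=31: .......
.......
.......
...oo..
..o....
..o...o
...ovoo
....oo.
t=32: .......
.......
.......
...oo..
..o....
..o...o
...o.>o
....oo.
t=33: .......
.......
.......
...oo..
..o....
..o..^o
...o..o
....oo.
t=34: .......
.......
.......
...oo..
..o....
..o..o>
...o..o
....oo.
t=35: .......
.......
.......
...oo..
..o...^
..o..o.
...o..o
....oo.
t=36: .......
.......
.......
...oo..
>.o...o
..o..o.
...o..o
....oo.
t=37: .......
.......
.......
...oo..
o.o...o
v.o..o.
...o..o
....oo.

5,0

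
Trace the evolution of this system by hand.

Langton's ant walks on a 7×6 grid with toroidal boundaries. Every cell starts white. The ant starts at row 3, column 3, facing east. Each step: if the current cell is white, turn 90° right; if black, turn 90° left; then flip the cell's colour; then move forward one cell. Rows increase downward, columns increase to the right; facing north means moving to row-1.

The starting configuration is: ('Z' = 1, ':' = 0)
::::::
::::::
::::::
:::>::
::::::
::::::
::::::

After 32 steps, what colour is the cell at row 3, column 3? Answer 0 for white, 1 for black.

[0] ::::::
::::::
::::::
:::>::
::::::
::::::
::::::
[1] ::::::
::::::
::::::
:::Z::
:::v::
::::::
::::::
[2] ::::::
::::::
::::::
:::Z::
::<Z::
::::::
::::::
[3] ::::::
::::::
::::::
::^Z::
::ZZ::
::::::
::::::
[4] ::::::
::::::
::::::
::Z>::
::ZZ::
::::::
::::::
[5] ::::::
::::::
:::^::
::Z:::
::ZZ::
::::::
::::::
[6] ::::::
::::::
:::Z>:
::Z:::
::ZZ::
::::::
::::::
[7] ::::::
::::::
:::ZZ:
::Z:v:
::ZZ::
::::::
::::::
[8] ::::::
::::::
:::ZZ:
::Z<Z:
::ZZ::
::::::
::::::
[9] ::::::
::::::
:::^Z:
::ZZZ:
::ZZ::
::::::
::::::
[10] ::::::
::::::
::<:Z:
::ZZZ:
::ZZ::
::::::
::::::
[11] ::::::
::^:::
::Z:Z:
::ZZZ:
::ZZ::
::::::
::::::
[12] ::::::
::Z>::
::Z:Z:
::ZZZ:
::ZZ::
::::::
::::::
[13] ::::::
::ZZ::
::ZvZ:
::ZZZ:
::ZZ::
::::::
::::::
[14] ::::::
::ZZ::
::<ZZ:
::ZZZ:
::ZZ::
::::::
::::::
[15] ::::::
::ZZ::
:::ZZ:
::vZZ:
::ZZ::
::::::
::::::
[16] ::::::
::ZZ::
:::ZZ:
:::>Z:
::ZZ::
::::::
::::::
[17] ::::::
::ZZ::
:::^Z:
::::Z:
::ZZ::
::::::
::::::
[18] ::::::
::ZZ::
::<:Z:
::::Z:
::ZZ::
::::::
::::::
[19] ::::::
::^Z::
::Z:Z:
::::Z:
::ZZ::
::::::
::::::
[20] ::::::
:<:Z::
::Z:Z:
::::Z:
::ZZ::
::::::
::::::
[21] :^::::
:Z:Z::
::Z:Z:
::::Z:
::ZZ::
::::::
::::::
[22] :Z>:::
:Z:Z::
::Z:Z:
::::Z:
::ZZ::
::::::
::::::
[23] :ZZ:::
:ZvZ::
::Z:Z:
::::Z:
::ZZ::
::::::
::::::
[24] :ZZ:::
:<ZZ::
::Z:Z:
::::Z:
::ZZ::
::::::
::::::
[25] :ZZ:::
::ZZ::
:vZ:Z:
::::Z:
::ZZ::
::::::
::::::
[26] :ZZ:::
::ZZ::
<ZZ:Z:
::::Z:
::ZZ::
::::::
::::::
[27] :ZZ:::
^:ZZ::
ZZZ:Z:
::::Z:
::ZZ::
::::::
::::::
[28] :ZZ:::
Z>ZZ::
ZZZ:Z:
::::Z:
::ZZ::
::::::
::::::
[29] :ZZ:::
ZZZZ::
ZvZ:Z:
::::Z:
::ZZ::
::::::
::::::
[30] :ZZ:::
ZZZZ::
Z:>:Z:
::::Z:
::ZZ::
::::::
::::::
[31] :ZZ:::
ZZ^Z::
Z:::Z:
::::Z:
::ZZ::
::::::
::::::
[32] :ZZ:::
Z<:Z::
Z:::Z:
::::Z:
::ZZ::
::::::
::::::

0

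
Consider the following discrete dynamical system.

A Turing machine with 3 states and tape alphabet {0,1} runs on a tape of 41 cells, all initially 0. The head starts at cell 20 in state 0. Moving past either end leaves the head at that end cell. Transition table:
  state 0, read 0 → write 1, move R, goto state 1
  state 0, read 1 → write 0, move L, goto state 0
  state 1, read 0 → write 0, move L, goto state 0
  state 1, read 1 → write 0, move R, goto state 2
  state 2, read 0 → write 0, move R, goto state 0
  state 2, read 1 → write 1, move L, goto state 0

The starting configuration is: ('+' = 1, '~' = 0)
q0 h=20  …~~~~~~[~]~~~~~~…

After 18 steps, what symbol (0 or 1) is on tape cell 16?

0

[0] q0 h=20  …~~~~~~[~]~~~~~~…
[1] q1 h=21  …~~~~~+[~]~~~~~~…
[2] q0 h=20  …~~~~~~[+]~~~~~~…
[3] q0 h=19  …~~~~~~[~]~~~~~~…
[4] q1 h=20  …~~~~~+[~]~~~~~~…
[5] q0 h=19  …~~~~~~[+]~~~~~~…
[6] q0 h=18  …~~~~~~[~]~~~~~~…
[7] q1 h=19  …~~~~~+[~]~~~~~~…
[8] q0 h=18  …~~~~~~[+]~~~~~~…
[9] q0 h=17  …~~~~~~[~]~~~~~~…
[10] q1 h=18  …~~~~~+[~]~~~~~~…
[11] q0 h=17  …~~~~~~[+]~~~~~~…
[12] q0 h=16  …~~~~~~[~]~~~~~~…
[13] q1 h=17  …~~~~~+[~]~~~~~~…
[14] q0 h=16  …~~~~~~[+]~~~~~~…
[15] q0 h=15  …~~~~~~[~]~~~~~~…
[16] q1 h=16  …~~~~~+[~]~~~~~~…
[17] q0 h=15  …~~~~~~[+]~~~~~~…
[18] q0 h=14  …~~~~~~[~]~~~~~~…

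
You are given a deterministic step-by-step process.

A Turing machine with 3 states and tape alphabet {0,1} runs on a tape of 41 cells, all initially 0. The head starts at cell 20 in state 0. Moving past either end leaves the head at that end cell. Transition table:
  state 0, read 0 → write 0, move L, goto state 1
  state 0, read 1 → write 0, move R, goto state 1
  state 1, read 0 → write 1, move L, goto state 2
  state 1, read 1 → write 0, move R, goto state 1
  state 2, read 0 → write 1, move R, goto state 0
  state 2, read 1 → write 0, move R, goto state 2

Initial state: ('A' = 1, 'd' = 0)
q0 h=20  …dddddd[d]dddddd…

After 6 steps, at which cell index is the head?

[0] q0 h=20  …dddddd[d]dddddd…
[1] q1 h=19  …dddddd[d]dddddd…
[2] q2 h=18  …dddddd[d]Addddd…
[3] q0 h=19  …dddddA[A]dddddd…
[4] q1 h=20  …ddddAd[d]dddddd…
[5] q2 h=19  …dddddA[d]Addddd…
[6] q0 h=20  …ddddAA[A]dddddd…

20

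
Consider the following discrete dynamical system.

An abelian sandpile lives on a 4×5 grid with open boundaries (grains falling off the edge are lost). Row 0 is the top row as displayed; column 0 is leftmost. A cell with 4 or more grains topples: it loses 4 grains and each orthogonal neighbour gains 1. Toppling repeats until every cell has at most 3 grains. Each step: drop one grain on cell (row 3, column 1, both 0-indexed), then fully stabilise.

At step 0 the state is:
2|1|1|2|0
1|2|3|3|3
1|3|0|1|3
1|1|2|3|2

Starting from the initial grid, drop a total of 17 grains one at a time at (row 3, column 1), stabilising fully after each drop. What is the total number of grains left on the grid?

step 0: 2|1|1|2|0
1|2|3|3|3
1|3|0|1|3
1|1|2|3|2
step 1: 2|1|1|2|0
1|2|3|3|3
1|3|0|1|3
1|2|2|3|2
step 2: 2|1|1|2|0
1|2|3|3|3
1|3|0|1|3
1|3|2|3|2
step 3: 2|1|1|2|0
1|3|3|3|3
2|0|1|1|3
2|1|3|3|2
step 4: 2|1|1|2|0
1|3|3|3|3
2|0|1|1|3
2|2|3|3|2
step 5: 2|1|1|2|0
1|3|3|3|3
2|0|1|1|3
2|3|3|3|2
step 6: 2|1|1|2|0
1|3|3|3|3
2|1|2|2|3
3|1|1|0|3
step 7: 2|1|1|2|0
1|3|3|3|3
2|1|2|2|3
3|2|1|0|3
step 8: 2|1|1|2|0
1|3|3|3|3
2|1|2|2|3
3|3|1|0|3
step 9: 2|1|1|2|0
1|3|3|3|3
3|2|2|2|3
0|1|2|0|3
step 10: 2|1|1|2|0
1|3|3|3|3
3|2|2|2|3
0|2|2|0|3
step 11: 2|1|1|2|0
1|3|3|3|3
3|2|2|2|3
0|3|2|0|3
step 12: 2|1|1|2|0
1|3|3|3|3
3|3|2|2|3
1|0|3|0|3
step 13: 2|1|1|2|0
1|3|3|3|3
3|3|2|2|3
1|1|3|0|3
step 14: 2|1|1|2|0
1|3|3|3|3
3|3|2|2|3
1|2|3|0|3
step 15: 2|1|1|2|0
1|3|3|3|3
3|3|2|2|3
1|3|3|0|3
step 16: 2|2|2|3|1
3|1|2|2|1
0|3|2|1|2
3|2|1|3|0
step 17: 2|2|2|3|1
3|1|2|2|1
0|3|2|1|2
3|3|1|3|0

37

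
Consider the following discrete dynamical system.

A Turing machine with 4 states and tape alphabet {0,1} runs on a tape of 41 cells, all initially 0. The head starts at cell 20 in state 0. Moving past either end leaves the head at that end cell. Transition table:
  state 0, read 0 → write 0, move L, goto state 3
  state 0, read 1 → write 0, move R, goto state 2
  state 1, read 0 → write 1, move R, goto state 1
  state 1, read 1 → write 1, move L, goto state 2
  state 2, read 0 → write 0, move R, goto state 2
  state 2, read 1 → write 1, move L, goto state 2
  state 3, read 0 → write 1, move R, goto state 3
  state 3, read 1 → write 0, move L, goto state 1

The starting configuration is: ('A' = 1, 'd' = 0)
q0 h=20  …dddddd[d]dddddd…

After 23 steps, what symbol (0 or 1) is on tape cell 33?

[0] q0 h=20  …dddddd[d]dddddd…
[1] q3 h=19  …dddddd[d]dddddd…
[2] q3 h=20  …dddddA[d]dddddd…
[3] q3 h=21  …ddddAA[d]dddddd…
[4] q3 h=22  …dddAAA[d]dddddd…
[5] q3 h=23  …ddAAAA[d]dddddd…
[6] q3 h=24  …dAAAAA[d]dddddd…
[7] q3 h=25  …AAAAAA[d]dddddd…
[8] q3 h=26  …AAAAAA[d]dddddd…
[9] q3 h=27  …AAAAAA[d]dddddd…
[10] q3 h=28  …AAAAAA[d]dddddd…
[11] q3 h=29  …AAAAAA[d]dddddd…
[12] q3 h=30  …AAAAAA[d]dddddd…
[13] q3 h=31  …AAAAAA[d]dddddd…
[14] q3 h=32  …AAAAAA[d]dddddd…
[15] q3 h=33  …AAAAAA[d]dddddd…
[16] q3 h=34  …AAAAAA[d]dddddd|
[17] q3 h=35  …AAAAAA[d]ddddd|
[18] q3 h=36  …AAAAAA[d]dddd|
[19] q3 h=37  …AAAAAA[d]ddd|
[20] q3 h=38  …AAAAAA[d]dd|
[21] q3 h=39  …AAAAAA[d]d|
[22] q3 h=40  …AAAAAA[d]|
[23] q3 h=40  …AAAAAA[A]|

1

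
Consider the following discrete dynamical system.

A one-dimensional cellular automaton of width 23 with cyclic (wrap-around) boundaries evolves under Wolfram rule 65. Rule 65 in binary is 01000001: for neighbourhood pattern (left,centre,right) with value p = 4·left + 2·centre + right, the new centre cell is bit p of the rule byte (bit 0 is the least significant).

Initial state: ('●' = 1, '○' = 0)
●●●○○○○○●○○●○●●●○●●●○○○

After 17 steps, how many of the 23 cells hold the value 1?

11

step 0: ●●●○○○○○●○○●○●●●○●●●○○○
step 1: ○○●○●●●○○○○○○○○●○○○●○●○
step 2: ●○○○○○●○●●●●●●○○○●○○○○○
step 3: ○○●●●○○○○○○○○●○●○○○●●●○
step 4: ●○○○●○●●●●●●○○○○○●○○○●○
step 5: ○○●○○○○○○○○●○●●●○○○●○○○
step 6: ●○○○●●●●●●○○○○○●○●○○○●●
step 7: ●○●○○○○○○●○●●●○○○○○●○○○
step 8: ○○○○●●●●○○○○○●○●●●○○○●○
step 9: ●●●○○○○●○●●●○○○○○●○●○○○
step 10: ○○●○●●○○○○○●○●●●○○○○○●○
step 11: ●○○○○●○●●●○○○○○●○●●●○○○
step 12: ○○●●○○○○○●○●●●○○○○○●○●○
step 13: ●○○●○●●●○○○○○●○●●●○○○○○
step 14: ○○○○○○○●○●●●○○○○○●○●●●○
step 15: ●●●●●●○○○○○●○●●●○○○○○●○
step 16: ○○○○○●○●●●○○○○○●○●●●○○○
step 17: ●●●●○○○○○●○●●●○○○○○●○●●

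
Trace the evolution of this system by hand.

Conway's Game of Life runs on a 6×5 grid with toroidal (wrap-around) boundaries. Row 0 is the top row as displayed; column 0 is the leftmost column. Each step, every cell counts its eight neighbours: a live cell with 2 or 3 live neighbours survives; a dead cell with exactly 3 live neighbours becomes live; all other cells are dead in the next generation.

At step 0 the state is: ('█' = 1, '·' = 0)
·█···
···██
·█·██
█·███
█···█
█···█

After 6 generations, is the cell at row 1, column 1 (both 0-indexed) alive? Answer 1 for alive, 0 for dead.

gen 0: ·█···
···██
·█·██
█·███
█···█
█···█
gen 1: ···█·
···██
·█···
··█··
·····
·█··█
gen 2: █·██·
··███
··██·
·····
·····
·····
gen 3: ·██··
·····
··█·█
·····
·····
·····
gen 4: ·····
·███·
·····
·····
·····
·····
gen 5: ··█··
··█··
··█··
·····
·····
·····
gen 6: ·····
·███·
·····
·····
·····
·····

1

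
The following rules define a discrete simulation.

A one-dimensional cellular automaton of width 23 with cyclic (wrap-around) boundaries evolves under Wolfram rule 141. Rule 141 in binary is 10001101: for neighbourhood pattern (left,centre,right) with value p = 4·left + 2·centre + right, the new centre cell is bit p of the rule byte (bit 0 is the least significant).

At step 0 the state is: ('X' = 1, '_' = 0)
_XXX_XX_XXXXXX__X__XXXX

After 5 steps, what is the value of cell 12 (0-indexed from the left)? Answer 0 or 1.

1

[0] _XXX_XX_XXXXXX__X__XXXX
[1] _XX__X__XXXXX___X__XXX_
[2] _X___X__XXXX__X_X__XX__
[3] _X_X_X__XXX___X_X__X__X
[4] _X_X_X__XX__X_X_X__X__X
[5] _X_X_X__X___X_X_X__X__X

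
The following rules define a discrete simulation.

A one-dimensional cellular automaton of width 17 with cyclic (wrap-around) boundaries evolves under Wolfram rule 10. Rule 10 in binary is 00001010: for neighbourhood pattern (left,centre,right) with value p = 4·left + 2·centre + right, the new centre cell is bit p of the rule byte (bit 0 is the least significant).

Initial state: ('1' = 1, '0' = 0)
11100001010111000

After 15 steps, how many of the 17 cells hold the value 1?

[0] 11100001010111000
[1] 10000010000100001
[2] 00000100001000011
[3] 00001000010000110
[4] 00010000100001100
[5] 00100001000011000
[6] 01000010000110000
[7] 10000100001100000
[8] 00001000011000001
[9] 00010000110000010
[10] 00100001100000100
[11] 01000011000001000
[12] 10000110000010000
[13] 00001100000100001
[14] 00011000001000010
[15] 00110000010000100

4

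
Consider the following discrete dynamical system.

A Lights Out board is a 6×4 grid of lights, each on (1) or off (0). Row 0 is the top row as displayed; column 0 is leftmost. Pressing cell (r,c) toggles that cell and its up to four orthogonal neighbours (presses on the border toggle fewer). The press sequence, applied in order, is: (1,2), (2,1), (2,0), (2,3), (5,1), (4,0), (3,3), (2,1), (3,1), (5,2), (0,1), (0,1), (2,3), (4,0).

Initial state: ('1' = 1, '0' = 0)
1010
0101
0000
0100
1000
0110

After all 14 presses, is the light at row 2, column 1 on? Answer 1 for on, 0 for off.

step 0: 1010
0101
0000
0100
1000
0110
step 1: 1000
0010
0010
0100
1000
0110
step 2: 1000
0110
1100
0000
1000
0110
step 3: 1000
1110
0000
1000
1000
0110
step 4: 1000
1111
0011
1001
1000
0110
step 5: 1000
1111
0011
1001
1100
1000
step 6: 1000
1111
0011
0001
0000
0000
step 7: 1000
1111
0010
0010
0001
0000
step 8: 1000
1011
1100
0110
0001
0000
step 9: 1000
1011
1000
1000
0101
0000
step 10: 1000
1011
1000
1000
0111
0111
step 11: 0110
1111
1000
1000
0111
0111
step 12: 1000
1011
1000
1000
0111
0111
step 13: 1000
1010
1011
1001
0111
0111
step 14: 1000
1010
1011
0001
1011
1111

0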